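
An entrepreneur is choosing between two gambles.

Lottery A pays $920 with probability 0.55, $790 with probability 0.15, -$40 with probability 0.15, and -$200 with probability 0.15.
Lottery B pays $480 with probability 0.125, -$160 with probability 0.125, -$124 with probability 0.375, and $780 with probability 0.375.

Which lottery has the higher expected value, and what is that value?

Lottery A ($588.50)

Lottery A = 0.55 × 920 + 0.15 × 790 + 0.15 × (-40) + 0.15 × (-200) = 506 + 118.5 − 6 − 30 = 588.5
Lottery B = 0.125 × 480 + 0.125 × (-160) + 0.375 × (-124) + 0.375 × 780 = 60 − 20 − 46.5 + 292.5 = 286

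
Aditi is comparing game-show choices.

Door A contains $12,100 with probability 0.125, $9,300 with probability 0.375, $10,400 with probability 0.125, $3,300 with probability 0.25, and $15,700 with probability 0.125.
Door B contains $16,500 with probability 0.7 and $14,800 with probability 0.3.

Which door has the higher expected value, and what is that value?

Door A = 0.125 × 12100 + 0.375 × 9300 + 0.125 × 10400 + 0.25 × 3300 + 0.125 × 15700 = 1512.5 + 3487.5 + 1300 + 825 + 1962.5 = 9087.5
Door B = 0.7 × 16500 + 0.3 × 14800 = 11550 + 4440 = 15990

Door B ($15,990)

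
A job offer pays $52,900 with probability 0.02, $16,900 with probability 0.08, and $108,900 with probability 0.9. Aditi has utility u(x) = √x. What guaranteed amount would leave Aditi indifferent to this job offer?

E[u] = 0.02·√52900 + 0.08·√16900 + 0.9·√108900 = 0.02·230 + 0.08·130 + 0.9·330 = 312
CE = (312)² = 97344

$97,344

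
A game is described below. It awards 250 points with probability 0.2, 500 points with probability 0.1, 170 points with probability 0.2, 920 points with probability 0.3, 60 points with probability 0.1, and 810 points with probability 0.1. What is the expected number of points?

497 points

EV = 0.2 × 250 + 0.1 × 500 + 0.2 × 170 + 0.3 × 920 + 0.1 × 60 + 0.1 × 810 = 50 + 50 + 34 + 276 + 6 + 81 = 497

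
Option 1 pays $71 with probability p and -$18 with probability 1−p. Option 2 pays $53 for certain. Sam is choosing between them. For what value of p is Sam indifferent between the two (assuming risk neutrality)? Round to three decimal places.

p·71 + (1−p)·(-18) = 53
89p − 18 = 53
p = (53 + 18) / 89

p = 0.798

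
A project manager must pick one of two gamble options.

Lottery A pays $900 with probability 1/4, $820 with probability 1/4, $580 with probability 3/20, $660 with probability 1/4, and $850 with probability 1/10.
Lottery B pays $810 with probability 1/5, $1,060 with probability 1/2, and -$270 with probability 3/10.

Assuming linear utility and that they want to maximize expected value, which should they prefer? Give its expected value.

Lottery A = 1/4 × 900 + 1/4 × 820 + 3/20 × 580 + 1/4 × 660 + 1/10 × 850 = 225 + 205 + 87 + 165 + 85 = 767
Lottery B = 1/5 × 810 + 1/2 × 1060 + 3/10 × (-270) = 162 + 530 − 81 = 611

Lottery A ($767)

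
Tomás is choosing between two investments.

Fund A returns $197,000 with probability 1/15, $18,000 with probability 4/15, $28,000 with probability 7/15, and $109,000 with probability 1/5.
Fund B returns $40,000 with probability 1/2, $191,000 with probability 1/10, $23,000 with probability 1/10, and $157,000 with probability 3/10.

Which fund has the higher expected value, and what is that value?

Fund A = 1/15 × 197000 + 4/15 × 18000 + 7/15 × 28000 + 1/5 × 109000 = 13133.3333 + 4800 + 13066.6667 + 21800 = 52800
Fund B = 1/2 × 40000 + 1/10 × 191000 + 1/10 × 23000 + 3/10 × 157000 = 20000 + 19100 + 2300 + 47100 = 88500

Fund B ($88,500)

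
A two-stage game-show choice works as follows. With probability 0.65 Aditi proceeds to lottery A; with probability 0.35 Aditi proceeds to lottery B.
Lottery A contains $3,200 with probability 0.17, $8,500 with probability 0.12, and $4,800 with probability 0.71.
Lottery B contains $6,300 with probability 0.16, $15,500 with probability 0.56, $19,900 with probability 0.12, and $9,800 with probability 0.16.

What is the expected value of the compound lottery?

EV(A) = 0.17 × 3200 + 0.12 × 8500 + 0.71 × 4800 = 544 + 1020 + 3408 = 4972
EV(B) = 0.16 × 6300 + 0.56 × 15500 + 0.12 × 19900 + 0.16 × 9800 = 1008 + 8680 + 2388 + 1568 = 13644
Overall = 0.65 × 4972 + 0.35 × 13644 = 3231.8 + 4775.4 = 8007.2

$8,007.20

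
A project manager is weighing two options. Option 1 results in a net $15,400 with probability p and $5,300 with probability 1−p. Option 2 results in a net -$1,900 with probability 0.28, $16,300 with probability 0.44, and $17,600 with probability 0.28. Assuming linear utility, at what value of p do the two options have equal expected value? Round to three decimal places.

p = 0.621

EV(Option 2) = 0.28 × (-1900) + 0.44 × 16300 + 0.28 × 17600 = -532 + 7172 + 4928 = 11568
p·15400 + (1−p)·5300 = 11568
10100p + 5300 = 11568
p = (11568 − 5300) / 10100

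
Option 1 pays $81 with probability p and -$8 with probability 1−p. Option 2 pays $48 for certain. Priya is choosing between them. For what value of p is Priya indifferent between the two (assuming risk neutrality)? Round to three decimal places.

p = 0.629

p·81 + (1−p)·(-8) = 48
89p − 8 = 48
p = (48 + 8) / 89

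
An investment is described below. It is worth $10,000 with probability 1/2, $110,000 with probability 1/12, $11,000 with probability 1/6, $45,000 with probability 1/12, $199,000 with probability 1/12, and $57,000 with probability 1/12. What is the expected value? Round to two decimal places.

EV = 1/2 × 10000 + 1/12 × 110000 + 1/6 × 11000 + 1/12 × 45000 + 1/12 × 199000 + 1/12 × 57000 = 5000 + 9166.6667 + 1833.3333 + 3750 + 16583.3333 + 4750 = 41083.3333

$41,083.33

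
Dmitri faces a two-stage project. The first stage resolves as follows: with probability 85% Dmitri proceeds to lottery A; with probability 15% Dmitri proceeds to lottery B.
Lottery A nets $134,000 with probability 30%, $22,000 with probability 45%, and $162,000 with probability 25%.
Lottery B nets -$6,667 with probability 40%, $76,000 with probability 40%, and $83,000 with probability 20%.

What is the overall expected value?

EV(A) = 0.3 × 134000 + 0.45 × 22000 + 0.25 × 162000 = 40200 + 9900 + 40500 = 90600
EV(B) = 0.4 × (-6667) + 0.4 × 76000 + 0.2 × 83000 = -2666.8 + 30400 + 16600 = 44333.2
Overall = 0.85 × 90600 + 0.15 × 44333.2 = 77010 + 6649.98 = 83659.98

$83,659.98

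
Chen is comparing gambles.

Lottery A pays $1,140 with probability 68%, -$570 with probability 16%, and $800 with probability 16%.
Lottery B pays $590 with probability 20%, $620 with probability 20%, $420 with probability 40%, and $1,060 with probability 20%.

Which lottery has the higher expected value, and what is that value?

Lottery A = 0.68 × 1140 + 0.16 × (-570) + 0.16 × 800 = 775.2 − 91.2 + 128 = 812
Lottery B = 0.2 × 590 + 0.2 × 620 + 0.4 × 420 + 0.2 × 1060 = 118 + 124 + 168 + 212 = 622

Lottery A ($812)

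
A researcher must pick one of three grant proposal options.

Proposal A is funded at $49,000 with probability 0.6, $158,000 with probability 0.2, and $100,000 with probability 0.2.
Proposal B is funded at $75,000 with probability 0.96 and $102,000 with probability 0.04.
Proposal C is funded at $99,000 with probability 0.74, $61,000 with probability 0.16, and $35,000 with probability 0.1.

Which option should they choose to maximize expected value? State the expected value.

Proposal C ($86,520)

Proposal A = 0.6 × 49000 + 0.2 × 158000 + 0.2 × 100000 = 29400 + 31600 + 20000 = 81000
Proposal B = 0.96 × 75000 + 0.04 × 102000 = 72000 + 4080 = 76080
Proposal C = 0.74 × 99000 + 0.16 × 61000 + 0.1 × 35000 = 73260 + 9760 + 3500 = 86520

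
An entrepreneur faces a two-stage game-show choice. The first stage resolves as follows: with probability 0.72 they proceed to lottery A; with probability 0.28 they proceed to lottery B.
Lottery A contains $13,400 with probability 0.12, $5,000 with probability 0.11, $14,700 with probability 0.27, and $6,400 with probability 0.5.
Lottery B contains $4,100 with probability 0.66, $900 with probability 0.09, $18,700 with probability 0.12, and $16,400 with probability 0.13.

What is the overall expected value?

$8,721.08

EV(A) = 0.12 × 13400 + 0.11 × 5000 + 0.27 × 14700 + 0.5 × 6400 = 1608 + 550 + 3969 + 3200 = 9327
EV(B) = 0.66 × 4100 + 0.09 × 900 + 0.12 × 18700 + 0.13 × 16400 = 2706 + 81 + 2244 + 2132 = 7163
Overall = 0.72 × 9327 + 0.28 × 7163 = 6715.44 + 2005.64 = 8721.08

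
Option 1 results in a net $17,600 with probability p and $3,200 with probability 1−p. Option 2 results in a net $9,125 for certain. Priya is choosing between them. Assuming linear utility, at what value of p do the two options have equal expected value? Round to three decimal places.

p = 0.411

p·17600 + (1−p)·3200 = 9125
14400p + 3200 = 9125
p = (9125 − 3200) / 14400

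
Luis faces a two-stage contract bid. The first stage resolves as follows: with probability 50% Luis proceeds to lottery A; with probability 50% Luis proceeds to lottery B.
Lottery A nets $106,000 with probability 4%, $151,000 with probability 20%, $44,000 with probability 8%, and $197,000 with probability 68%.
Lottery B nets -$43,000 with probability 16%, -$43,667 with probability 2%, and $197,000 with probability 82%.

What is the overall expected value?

$162,853.33

EV(A) = 0.04 × 106000 + 0.2 × 151000 + 0.08 × 44000 + 0.68 × 197000 = 4240 + 30200 + 3520 + 133960 = 171920
EV(B) = 0.16 × (-43000) + 0.02 × (-43667) + 0.82 × 197000 = -6880 − 873.34 + 161540 = 153786.66
Overall = 0.5 × 171920 + 0.5 × 153786.66 = 85960 + 76893.33 = 162853.33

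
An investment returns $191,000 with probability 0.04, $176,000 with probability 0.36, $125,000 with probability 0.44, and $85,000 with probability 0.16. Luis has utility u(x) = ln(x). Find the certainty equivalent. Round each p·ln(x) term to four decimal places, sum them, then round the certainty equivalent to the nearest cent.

E[u] = 0.04·ln(191000) + 0.36·ln(176000) + 0.44·ln(125000) + 0.16·ln(85000) = 0.4864 + 4.3482 + 5.1639 + 1.8161 = 11.8146
CE = e^11.8146 ≈ 135212.11

$135,212.11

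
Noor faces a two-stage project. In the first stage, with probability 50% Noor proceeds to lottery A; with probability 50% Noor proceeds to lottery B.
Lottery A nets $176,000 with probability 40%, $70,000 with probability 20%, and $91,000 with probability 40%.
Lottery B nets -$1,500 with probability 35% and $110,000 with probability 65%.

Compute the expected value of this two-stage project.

$95,887.50

EV(A) = 0.4 × 176000 + 0.2 × 70000 + 0.4 × 91000 = 70400 + 14000 + 36400 = 120800
EV(B) = 0.35 × (-1500) + 0.65 × 110000 = -525 + 71500 = 70975
Overall = 0.5 × 120800 + 0.5 × 70975 = 60400 + 35487.5 = 95887.5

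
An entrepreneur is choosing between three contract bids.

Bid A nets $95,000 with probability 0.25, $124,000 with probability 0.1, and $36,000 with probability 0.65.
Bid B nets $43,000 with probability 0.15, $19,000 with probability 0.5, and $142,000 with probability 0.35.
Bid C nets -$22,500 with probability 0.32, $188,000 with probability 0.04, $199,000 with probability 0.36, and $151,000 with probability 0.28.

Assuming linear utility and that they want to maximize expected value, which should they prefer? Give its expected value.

Bid A = 0.25 × 95000 + 0.1 × 124000 + 0.65 × 36000 = 23750 + 12400 + 23400 = 59550
Bid B = 0.15 × 43000 + 0.5 × 19000 + 0.35 × 142000 = 6450 + 9500 + 49700 = 65650
Bid C = 0.32 × (-22500) + 0.04 × 188000 + 0.36 × 199000 + 0.28 × 151000 = -7200 + 7520 + 71640 + 42280 = 114240

Bid C ($114,240)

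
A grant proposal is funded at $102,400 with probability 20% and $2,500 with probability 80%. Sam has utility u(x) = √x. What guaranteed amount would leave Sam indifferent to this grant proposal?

E[u] = 0.2·√102400 + 0.8·√2500 = 0.2·320 + 0.8·50 = 104
CE = (104)² = 10816

$10,816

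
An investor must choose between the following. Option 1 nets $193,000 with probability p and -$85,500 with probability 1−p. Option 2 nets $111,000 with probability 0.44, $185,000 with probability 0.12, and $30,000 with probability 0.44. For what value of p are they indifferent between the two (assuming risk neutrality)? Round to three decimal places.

EV(Option 2) = 0.44 × 111000 + 0.12 × 185000 + 0.44 × 30000 = 48840 + 22200 + 13200 = 84240
p·193000 + (1−p)·(-85500) = 84240
278500p − 85500 = 84240
p = (84240 + 85500) / 278500

p = 0.609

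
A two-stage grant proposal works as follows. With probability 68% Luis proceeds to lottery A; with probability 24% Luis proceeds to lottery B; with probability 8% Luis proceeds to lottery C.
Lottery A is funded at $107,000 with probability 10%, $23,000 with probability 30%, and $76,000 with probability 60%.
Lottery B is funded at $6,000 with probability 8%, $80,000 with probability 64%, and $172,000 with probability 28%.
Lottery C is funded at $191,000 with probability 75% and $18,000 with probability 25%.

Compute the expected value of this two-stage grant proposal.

EV(A) = 0.1 × 107000 + 0.3 × 23000 + 0.6 × 76000 = 10700 + 6900 + 45600 = 63200
EV(B) = 0.08 × 6000 + 0.64 × 80000 + 0.28 × 172000 = 480 + 51200 + 48160 = 99840
EV(C) = 0.75 × 191000 + 0.25 × 18000 = 143250 + 4500 = 147750
Overall = 0.68 × 63200 + 0.24 × 99840 + 0.08 × 147750 = 42976 + 23961.6 + 11820 = 78757.6

$78,757.60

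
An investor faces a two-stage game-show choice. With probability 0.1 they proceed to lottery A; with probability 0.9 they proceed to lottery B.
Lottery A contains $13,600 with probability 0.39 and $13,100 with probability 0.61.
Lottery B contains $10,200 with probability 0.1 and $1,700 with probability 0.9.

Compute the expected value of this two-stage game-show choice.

$3,624.50

EV(A) = 0.39 × 13600 + 0.61 × 13100 = 5304 + 7991 = 13295
EV(B) = 0.1 × 10200 + 0.9 × 1700 = 1020 + 1530 = 2550
Overall = 0.1 × 13295 + 0.9 × 2550 = 1329.5 + 2295 = 3624.5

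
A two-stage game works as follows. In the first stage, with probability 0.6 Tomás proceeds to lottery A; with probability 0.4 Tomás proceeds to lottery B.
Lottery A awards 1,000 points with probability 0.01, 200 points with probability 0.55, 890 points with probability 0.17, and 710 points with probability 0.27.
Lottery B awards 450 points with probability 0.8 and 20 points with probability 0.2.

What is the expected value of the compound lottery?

EV(A) = 0.01 × 1000 + 0.55 × 200 + 0.17 × 890 + 0.27 × 710 = 10 + 110 + 151.3 + 191.7 = 463
EV(B) = 0.8 × 450 + 0.2 × 20 = 360 + 4 = 364
Overall = 0.6 × 463 + 0.4 × 364 = 277.8 + 145.6 = 423.4

423.4 points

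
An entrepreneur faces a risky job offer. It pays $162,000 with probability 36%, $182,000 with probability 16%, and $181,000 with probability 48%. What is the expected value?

$174,320

EV = 0.36 × 162000 + 0.16 × 182000 + 0.48 × 181000 = 58320 + 29120 + 86880 = 174320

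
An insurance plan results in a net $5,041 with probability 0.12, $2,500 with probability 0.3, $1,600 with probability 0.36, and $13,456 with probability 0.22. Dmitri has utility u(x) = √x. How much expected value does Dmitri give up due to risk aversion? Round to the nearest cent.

E[u] = 0.12·√5041 + 0.3·√2500 + 0.36·√1600 + 0.22·√13456 = 0.12·71 + 0.3·50 + 0.36·40 + 0.22·116 = 63.44
CE = (63.44)² = 4024.6336
Risk premium = EV − CE = 4891.24 − 4024.6336 = 866.6064

$866.61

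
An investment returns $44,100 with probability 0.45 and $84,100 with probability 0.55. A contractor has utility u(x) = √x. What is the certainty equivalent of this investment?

E[u] = 0.45·√44100 + 0.55·√84100 = 0.45·210 + 0.55·290 = 254
CE = (254)² = 64516

$64,516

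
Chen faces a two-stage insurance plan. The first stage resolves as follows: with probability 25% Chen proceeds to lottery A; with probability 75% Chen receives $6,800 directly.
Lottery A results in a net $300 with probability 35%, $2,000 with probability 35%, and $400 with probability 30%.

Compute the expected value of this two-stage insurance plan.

EV(A) = 0.35 × 300 + 0.35 × 2000 + 0.3 × 400 = 105 + 700 + 120 = 925
Branch B: 6800 (certain)
Overall = 0.25 × 925 + 0.75 × 6800 = 231.25 + 5100 = 5331.25

$5,331.25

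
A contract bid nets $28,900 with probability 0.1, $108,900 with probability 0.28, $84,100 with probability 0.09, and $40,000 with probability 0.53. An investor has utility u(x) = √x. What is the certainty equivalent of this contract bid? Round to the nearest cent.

$58,322.25

E[u] = 0.1·√28900 + 0.28·√108900 + 0.09·√84100 + 0.53·√40000 = 0.1·170 + 0.28·330 + 0.09·290 + 0.53·200 = 241.5
CE = (241.5)² = 58322.25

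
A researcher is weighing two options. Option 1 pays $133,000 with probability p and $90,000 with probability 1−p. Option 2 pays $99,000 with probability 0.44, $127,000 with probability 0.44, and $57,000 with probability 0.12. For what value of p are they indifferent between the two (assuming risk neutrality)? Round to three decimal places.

EV(Option 2) = 0.44 × 99000 + 0.44 × 127000 + 0.12 × 57000 = 43560 + 55880 + 6840 = 106280
p·133000 + (1−p)·90000 = 106280
43000p + 90000 = 106280
p = (106280 − 90000) / 43000

p = 0.379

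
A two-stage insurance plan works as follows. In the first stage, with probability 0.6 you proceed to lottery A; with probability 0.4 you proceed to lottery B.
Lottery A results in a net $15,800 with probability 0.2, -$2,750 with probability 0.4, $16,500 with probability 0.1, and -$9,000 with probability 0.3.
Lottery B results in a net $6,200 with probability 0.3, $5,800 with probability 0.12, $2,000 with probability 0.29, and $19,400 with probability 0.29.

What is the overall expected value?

EV(A) = 0.2 × 15800 + 0.4 × (-2750) + 0.1 × 16500 + 0.3 × (-9000) = 3160 − 1100 + 1650 − 2700 = 1010
EV(B) = 0.3 × 6200 + 0.12 × 5800 + 0.29 × 2000 + 0.29 × 19400 = 1860 + 696 + 580 + 5626 = 8762
Overall = 0.6 × 1010 + 0.4 × 8762 = 606 + 3504.8 = 4110.8

$4,110.80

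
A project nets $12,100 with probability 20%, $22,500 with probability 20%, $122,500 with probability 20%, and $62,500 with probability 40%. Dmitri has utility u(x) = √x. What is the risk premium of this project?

$7,136

E[u] = 0.2·√12100 + 0.2·√22500 + 0.2·√122500 + 0.4·√62500 = 0.2·110 + 0.2·150 + 0.2·350 + 0.4·250 = 222
CE = (222)² = 49284
Risk premium = EV − CE = 56420 − 49284 = 7136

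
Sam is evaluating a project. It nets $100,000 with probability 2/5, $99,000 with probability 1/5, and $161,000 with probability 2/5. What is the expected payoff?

EV = 2/5 × 100000 + 1/5 × 99000 + 2/5 × 161000 = 40000 + 19800 + 64400 = 124200

$124,200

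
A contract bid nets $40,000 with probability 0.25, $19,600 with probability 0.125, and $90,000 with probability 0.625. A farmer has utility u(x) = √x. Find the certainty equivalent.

$65,025

E[u] = 0.25·√40000 + 0.125·√19600 + 0.625·√90000 = 0.25·200 + 0.125·140 + 0.625·300 = 255
CE = (255)² = 65025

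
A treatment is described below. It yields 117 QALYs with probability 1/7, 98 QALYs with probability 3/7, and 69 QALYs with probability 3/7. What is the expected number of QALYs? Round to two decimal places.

EV = 1/7 × 117 + 3/7 × 98 + 3/7 × 69 = 16.7143 + 42 + 29.5714 = 88.2857

88.29 QALYs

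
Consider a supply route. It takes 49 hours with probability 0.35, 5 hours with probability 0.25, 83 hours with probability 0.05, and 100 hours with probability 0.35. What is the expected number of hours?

57.55 hours

EV = 0.35 × 49 + 0.25 × 5 + 0.05 × 83 + 0.35 × 100 = 17.15 + 1.25 + 4.15 + 35 = 57.55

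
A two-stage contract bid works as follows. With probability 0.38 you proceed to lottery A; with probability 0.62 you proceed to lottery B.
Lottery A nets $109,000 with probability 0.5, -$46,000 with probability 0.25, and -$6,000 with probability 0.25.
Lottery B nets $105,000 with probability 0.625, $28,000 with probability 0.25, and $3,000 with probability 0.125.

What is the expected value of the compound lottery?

$61,030

EV(A) = 0.5 × 109000 + 0.25 × (-46000) + 0.25 × (-6000) = 54500 − 11500 − 1500 = 41500
EV(B) = 0.625 × 105000 + 0.25 × 28000 + 0.125 × 3000 = 65625 + 7000 + 375 = 73000
Overall = 0.38 × 41500 + 0.62 × 73000 = 15770 + 45260 = 61030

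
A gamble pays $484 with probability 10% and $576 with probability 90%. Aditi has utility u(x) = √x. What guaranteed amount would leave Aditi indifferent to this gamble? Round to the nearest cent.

E[u] = 0.1·√484 + 0.9·√576 = 0.1·22 + 0.9·24 = 23.8
CE = (23.8)² = 566.44

$566.44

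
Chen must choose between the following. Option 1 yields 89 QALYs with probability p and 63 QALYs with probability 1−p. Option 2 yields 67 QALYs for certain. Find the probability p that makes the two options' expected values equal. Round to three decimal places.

p = 0.154

p·89 + (1−p)·63 = 67
26p + 63 = 67
p = (67 − 63) / 26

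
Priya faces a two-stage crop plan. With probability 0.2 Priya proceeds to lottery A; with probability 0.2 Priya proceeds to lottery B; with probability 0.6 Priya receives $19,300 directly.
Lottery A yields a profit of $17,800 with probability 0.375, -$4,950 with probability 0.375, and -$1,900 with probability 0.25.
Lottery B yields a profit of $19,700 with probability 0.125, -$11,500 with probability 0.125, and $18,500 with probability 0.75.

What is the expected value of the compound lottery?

$15,428.75

EV(A) = 0.375 × 17800 + 0.375 × (-4950) + 0.25 × (-1900) = 6675 − 1856.25 − 475 = 4343.75
EV(B) = 0.125 × 19700 + 0.125 × (-11500) + 0.75 × 18500 = 2462.5 − 1437.5 + 13875 = 14900
Branch C: 19300 (certain)
Overall = 0.2 × 4343.75 + 0.2 × 14900 + 0.6 × 19300 = 868.75 + 2980 + 11580 = 15428.75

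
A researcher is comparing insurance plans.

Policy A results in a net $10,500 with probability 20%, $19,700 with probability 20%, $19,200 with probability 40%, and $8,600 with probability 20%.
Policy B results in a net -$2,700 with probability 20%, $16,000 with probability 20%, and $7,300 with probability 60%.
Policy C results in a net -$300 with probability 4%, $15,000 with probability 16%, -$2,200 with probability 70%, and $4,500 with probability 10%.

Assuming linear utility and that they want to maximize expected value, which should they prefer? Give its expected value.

Policy A ($15,440)

Policy A = 0.2 × 10500 + 0.2 × 19700 + 0.4 × 19200 + 0.2 × 8600 = 2100 + 3940 + 7680 + 1720 = 15440
Policy B = 0.2 × (-2700) + 0.2 × 16000 + 0.6 × 7300 = -540 + 3200 + 4380 = 7040
Policy C = 0.04 × (-300) + 0.16 × 15000 + 0.7 × (-2200) + 0.1 × 4500 = -12 + 2400 − 1540 + 450 = 1298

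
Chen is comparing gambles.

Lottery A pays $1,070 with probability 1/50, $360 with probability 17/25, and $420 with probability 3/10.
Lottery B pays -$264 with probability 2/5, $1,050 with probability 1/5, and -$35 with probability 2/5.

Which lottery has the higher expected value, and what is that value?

Lottery A ($392.20)

Lottery A = 1/50 × 1070 + 17/25 × 360 + 3/10 × 420 = 21.4 + 244.8 + 126 = 392.2
Lottery B = 2/5 × (-264) + 1/5 × 1050 + 2/5 × (-35) = -105.6 + 210 − 14 = 90.4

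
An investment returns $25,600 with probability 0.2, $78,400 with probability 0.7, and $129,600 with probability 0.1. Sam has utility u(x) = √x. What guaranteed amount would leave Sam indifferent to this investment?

$69,696

E[u] = 0.2·√25600 + 0.7·√78400 + 0.1·√129600 = 0.2·160 + 0.7·280 + 0.1·360 = 264
CE = (264)² = 69696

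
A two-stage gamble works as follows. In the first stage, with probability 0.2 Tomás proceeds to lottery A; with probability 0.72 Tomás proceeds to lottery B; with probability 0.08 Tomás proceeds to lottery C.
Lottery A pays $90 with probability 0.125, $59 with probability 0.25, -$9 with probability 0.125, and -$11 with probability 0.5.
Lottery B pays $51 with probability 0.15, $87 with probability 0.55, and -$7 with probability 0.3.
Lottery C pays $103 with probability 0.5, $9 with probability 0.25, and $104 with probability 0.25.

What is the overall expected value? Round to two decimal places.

EV(A) = 0.125 × 90 + 0.25 × 59 + 0.125 × (-9) + 0.5 × (-11) = 11.25 + 14.75 − 1.125 − 5.5 = 19.375
EV(B) = 0.15 × 51 + 0.55 × 87 + 0.3 × (-7) = 7.65 + 47.85 − 2.1 = 53.4
EV(C) = 0.5 × 103 + 0.25 × 9 + 0.25 × 104 = 51.5 + 2.25 + 26 = 79.75
Overall = 0.2 × 19.375 + 0.72 × 53.4 + 0.08 × 79.75 = 3.875 + 38.448 + 6.38 = 48.703

$48.70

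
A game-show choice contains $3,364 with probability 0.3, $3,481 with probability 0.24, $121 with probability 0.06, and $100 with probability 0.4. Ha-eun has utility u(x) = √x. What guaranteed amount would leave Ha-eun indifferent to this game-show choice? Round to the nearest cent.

$1,311.89

E[u] = 0.3·√3364 + 0.24·√3481 + 0.06·√121 + 0.4·√100 = 0.3·58 + 0.24·59 + 0.06·11 + 0.4·10 = 36.22
CE = (36.22)² = 1311.8884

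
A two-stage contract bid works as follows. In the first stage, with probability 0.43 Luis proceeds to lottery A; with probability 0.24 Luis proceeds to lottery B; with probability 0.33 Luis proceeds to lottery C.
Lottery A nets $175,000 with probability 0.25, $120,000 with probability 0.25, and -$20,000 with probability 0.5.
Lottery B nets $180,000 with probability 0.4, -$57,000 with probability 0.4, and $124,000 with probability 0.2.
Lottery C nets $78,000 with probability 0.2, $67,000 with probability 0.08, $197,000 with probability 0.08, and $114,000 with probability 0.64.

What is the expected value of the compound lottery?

EV(A) = 0.25 × 175000 + 0.25 × 120000 + 0.5 × (-20000) = 43750 + 30000 − 10000 = 63750
EV(B) = 0.4 × 180000 + 0.4 × (-57000) + 0.2 × 124000 = 72000 − 22800 + 24800 = 74000
EV(C) = 0.2 × 78000 + 0.08 × 67000 + 0.08 × 197000 + 0.64 × 114000 = 15600 + 5360 + 15760 + 72960 = 109680
Overall = 0.43 × 63750 + 0.24 × 74000 + 0.33 × 109680 = 27412.5 + 17760 + 36194.4 = 81366.9

$81,366.90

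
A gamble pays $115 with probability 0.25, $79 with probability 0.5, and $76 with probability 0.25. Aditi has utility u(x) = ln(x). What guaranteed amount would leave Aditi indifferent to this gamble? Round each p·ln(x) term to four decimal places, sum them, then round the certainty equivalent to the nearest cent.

E[u] = 0.25·ln(115) + 0.5·ln(79) + 0.25·ln(76) = 1.1862 + 2.1847 + 1.0827 = 4.4536
CE = e^4.4536 ≈ 85.94

$85.94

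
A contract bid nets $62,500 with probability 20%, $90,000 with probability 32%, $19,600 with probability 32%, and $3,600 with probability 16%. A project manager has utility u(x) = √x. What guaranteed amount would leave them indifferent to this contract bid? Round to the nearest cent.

E[u] = 0.2·√62500 + 0.32·√90000 + 0.32·√19600 + 0.16·√3600 = 0.2·250 + 0.32·300 + 0.32·140 + 0.16·60 = 200.4
CE = (200.4)² = 40160.16

$40,160.16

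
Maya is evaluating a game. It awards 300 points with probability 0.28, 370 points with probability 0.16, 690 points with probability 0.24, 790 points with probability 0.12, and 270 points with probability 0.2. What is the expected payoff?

EV = 0.28 × 300 + 0.16 × 370 + 0.24 × 690 + 0.12 × 790 + 0.2 × 270 = 84 + 59.2 + 165.6 + 94.8 + 54 = 457.6

457.6 points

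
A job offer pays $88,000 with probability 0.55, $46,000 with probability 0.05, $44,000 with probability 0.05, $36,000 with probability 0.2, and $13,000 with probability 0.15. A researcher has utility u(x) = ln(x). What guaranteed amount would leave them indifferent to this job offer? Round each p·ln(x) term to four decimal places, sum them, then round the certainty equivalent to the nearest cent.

E[u] = 0.55·ln(88000) + 0.05·ln(46000) + 0.05·ln(44000) + 0.2·ln(36000) + 0.15·ln(13000) = 6.2618 + 0.5368 + 0.5346 + 2.0983 + 1.4209 = 10.8524
CE = e^10.8524 ≈ 51657.98

$51,657.98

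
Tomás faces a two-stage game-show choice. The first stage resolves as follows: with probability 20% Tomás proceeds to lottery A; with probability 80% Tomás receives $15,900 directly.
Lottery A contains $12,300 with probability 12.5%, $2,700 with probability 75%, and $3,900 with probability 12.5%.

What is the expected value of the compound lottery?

$13,530

EV(A) = 0.125 × 12300 + 0.75 × 2700 + 0.125 × 3900 = 1537.5 + 2025 + 487.5 = 4050
Branch B: 15900 (certain)
Overall = 0.2 × 4050 + 0.8 × 15900 = 810 + 12720 = 13530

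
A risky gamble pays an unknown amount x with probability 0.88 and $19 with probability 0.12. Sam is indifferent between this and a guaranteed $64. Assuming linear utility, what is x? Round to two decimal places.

x = $70.14

0.88·x + 0.12·19 = 64
0.88·x = 64 − 2.28 = 61.72
x = 61.72 / 0.88 = 70.1364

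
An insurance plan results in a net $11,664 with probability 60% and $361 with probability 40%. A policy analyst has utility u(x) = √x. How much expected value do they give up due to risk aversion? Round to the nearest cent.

$1,901.04

E[u] = 0.6·√11664 + 0.4·√361 = 0.6·108 + 0.4·19 = 72.4
CE = (72.4)² = 5241.76
Risk premium = EV − CE = 7142.8 − 5241.76 = 1901.04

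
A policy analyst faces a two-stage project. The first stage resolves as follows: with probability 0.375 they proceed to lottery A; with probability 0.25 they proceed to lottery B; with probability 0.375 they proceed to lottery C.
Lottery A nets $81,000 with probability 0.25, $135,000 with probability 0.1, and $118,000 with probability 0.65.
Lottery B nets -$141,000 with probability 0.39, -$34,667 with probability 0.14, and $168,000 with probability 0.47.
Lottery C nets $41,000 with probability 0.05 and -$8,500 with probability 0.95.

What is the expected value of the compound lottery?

EV(A) = 0.25 × 81000 + 0.1 × 135000 + 0.65 × 118000 = 20250 + 13500 + 76700 = 110450
EV(B) = 0.39 × (-141000) + 0.14 × (-34667) + 0.47 × 168000 = -54990 − 4853.38 + 78960 = 19116.62
EV(C) = 0.05 × 41000 + 0.95 × (-8500) = 2050 − 8075 = -6025
Overall = 0.375 × 110450 + 0.25 × 19116.62 + 0.375 × (-6025) = 41418.75 + 4779.155 − 2259.375 = 43938.53

$43,938.53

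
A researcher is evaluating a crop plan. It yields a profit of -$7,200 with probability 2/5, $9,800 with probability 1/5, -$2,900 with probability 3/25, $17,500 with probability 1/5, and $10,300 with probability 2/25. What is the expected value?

$3,056

EV = 2/5 × (-7200) + 1/5 × 9800 + 3/25 × (-2900) + 1/5 × 17500 + 2/25 × 10300 = -2880 + 1960 − 348 + 3500 + 824 = 3056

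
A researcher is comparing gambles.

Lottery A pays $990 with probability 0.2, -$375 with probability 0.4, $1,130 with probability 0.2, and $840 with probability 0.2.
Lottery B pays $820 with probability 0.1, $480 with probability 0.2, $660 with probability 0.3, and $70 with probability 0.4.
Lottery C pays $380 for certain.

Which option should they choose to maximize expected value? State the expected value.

Lottery A = 0.2 × 990 + 0.4 × (-375) + 0.2 × 1130 + 0.2 × 840 = 198 − 150 + 226 + 168 = 442
Lottery B = 0.1 × 820 + 0.2 × 480 + 0.3 × 660 + 0.4 × 70 = 82 + 96 + 198 + 28 = 404
Lottery C: 380 (certain)

Lottery A ($442)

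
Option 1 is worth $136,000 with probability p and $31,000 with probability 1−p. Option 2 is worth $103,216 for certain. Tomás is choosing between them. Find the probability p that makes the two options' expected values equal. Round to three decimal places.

p·136000 + (1−p)·31000 = 103216
105000p + 31000 = 103216
p = (103216 − 31000) / 105000

p = 0.688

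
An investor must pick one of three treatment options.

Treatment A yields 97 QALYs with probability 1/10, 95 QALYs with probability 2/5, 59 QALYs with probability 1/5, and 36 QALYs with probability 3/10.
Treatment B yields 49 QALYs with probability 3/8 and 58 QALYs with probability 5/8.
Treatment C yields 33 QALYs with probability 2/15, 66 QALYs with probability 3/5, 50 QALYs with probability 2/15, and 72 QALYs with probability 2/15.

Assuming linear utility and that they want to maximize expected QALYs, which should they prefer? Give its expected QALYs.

Treatment A = 1/10 × 97 + 2/5 × 95 + 1/5 × 59 + 3/10 × 36 = 9.7 + 38 + 11.8 + 10.8 = 70.3
Treatment B = 3/8 × 49 + 5/8 × 58 = 18.375 + 36.25 = 54.625
Treatment C = 2/15 × 33 + 3/5 × 66 + 2/15 × 50 + 2/15 × 72 = 4.4 + 39.6 + 6.6667 + 9.6 = 60.2667

Treatment A (70.3 QALYs)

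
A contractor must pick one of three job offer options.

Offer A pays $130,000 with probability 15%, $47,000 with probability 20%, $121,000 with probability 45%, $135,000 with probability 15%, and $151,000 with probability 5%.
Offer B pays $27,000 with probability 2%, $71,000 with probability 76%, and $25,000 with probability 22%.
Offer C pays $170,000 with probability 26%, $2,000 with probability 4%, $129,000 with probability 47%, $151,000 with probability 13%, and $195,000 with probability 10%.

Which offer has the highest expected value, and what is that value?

Offer C ($144,040)

Offer A = 0.15 × 130000 + 0.2 × 47000 + 0.45 × 121000 + 0.15 × 135000 + 0.05 × 151000 = 19500 + 9400 + 54450 + 20250 + 7550 = 111150
Offer B = 0.02 × 27000 + 0.76 × 71000 + 0.22 × 25000 = 540 + 53960 + 5500 = 60000
Offer C = 0.26 × 170000 + 0.04 × 2000 + 0.47 × 129000 + 0.13 × 151000 + 0.1 × 195000 = 44200 + 80 + 60630 + 19630 + 19500 = 144040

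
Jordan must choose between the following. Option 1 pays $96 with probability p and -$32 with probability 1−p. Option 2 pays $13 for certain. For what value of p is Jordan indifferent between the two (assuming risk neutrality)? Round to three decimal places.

p·96 + (1−p)·(-32) = 13
128p − 32 = 13
p = (13 + 32) / 128

p = 0.352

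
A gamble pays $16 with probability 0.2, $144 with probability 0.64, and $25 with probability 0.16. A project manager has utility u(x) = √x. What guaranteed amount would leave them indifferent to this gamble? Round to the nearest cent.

E[u] = 0.2·√16 + 0.64·√144 + 0.16·√25 = 0.2·4 + 0.64·12 + 0.16·5 = 9.28
CE = (9.28)² = 86.1184

$86.12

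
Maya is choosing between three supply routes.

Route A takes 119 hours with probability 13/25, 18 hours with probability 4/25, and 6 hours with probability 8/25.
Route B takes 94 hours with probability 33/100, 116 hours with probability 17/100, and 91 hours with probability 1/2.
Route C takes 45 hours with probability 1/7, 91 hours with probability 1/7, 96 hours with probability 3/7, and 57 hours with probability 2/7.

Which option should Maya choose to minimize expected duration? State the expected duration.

Route A (66.68 hours)

Route A = 13/25 × 119 + 4/25 × 18 + 8/25 × 6 = 61.88 + 2.88 + 1.92 = 66.68
Route B = 33/100 × 94 + 17/100 × 116 + 1/2 × 91 = 31.02 + 19.72 + 45.5 = 96.24
Route C = 1/7 × 45 + 1/7 × 91 + 3/7 × 96 + 2/7 × 57 = 6.4286 + 13 + 41.1429 + 16.2857 = 76.8571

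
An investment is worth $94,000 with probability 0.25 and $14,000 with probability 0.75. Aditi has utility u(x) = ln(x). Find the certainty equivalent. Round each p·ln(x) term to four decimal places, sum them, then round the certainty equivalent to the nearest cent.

$22,536.69

E[u] = 0.25·ln(94000) + 0.75·ln(14000) = 2.8628 + 7.1601 = 10.0229
CE = e^10.0229 ≈ 22536.69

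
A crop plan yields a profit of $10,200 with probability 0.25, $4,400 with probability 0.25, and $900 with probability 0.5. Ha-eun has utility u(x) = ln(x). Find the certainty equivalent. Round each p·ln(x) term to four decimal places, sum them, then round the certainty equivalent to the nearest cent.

E[u] = 0.25·ln(10200) + 0.25·ln(4400) + 0.5·ln(900) = 2.3075 + 2.0973 + 3.4012 = 7.8060
CE = e^7.8060 ≈ 2455.29

$2,455.29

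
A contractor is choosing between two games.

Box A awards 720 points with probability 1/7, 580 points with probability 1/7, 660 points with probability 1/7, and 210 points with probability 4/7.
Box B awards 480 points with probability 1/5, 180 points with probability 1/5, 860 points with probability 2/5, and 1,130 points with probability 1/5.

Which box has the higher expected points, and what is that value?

Box A = 1/7 × 720 + 1/7 × 580 + 1/7 × 660 + 4/7 × 210 = 102.8571 + 82.8571 + 94.2857 + 120 = 400
Box B = 1/5 × 480 + 1/5 × 180 + 2/5 × 860 + 1/5 × 1130 = 96 + 36 + 344 + 226 = 702

Box B (702 points)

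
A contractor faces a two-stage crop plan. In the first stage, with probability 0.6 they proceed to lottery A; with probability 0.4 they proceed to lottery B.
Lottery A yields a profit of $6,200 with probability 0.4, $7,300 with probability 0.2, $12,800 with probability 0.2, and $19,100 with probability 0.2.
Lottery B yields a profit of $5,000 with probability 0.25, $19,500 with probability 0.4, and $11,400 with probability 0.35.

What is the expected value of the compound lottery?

EV(A) = 0.4 × 6200 + 0.2 × 7300 + 0.2 × 12800 + 0.2 × 19100 = 2480 + 1460 + 2560 + 3820 = 10320
EV(B) = 0.25 × 5000 + 0.4 × 19500 + 0.35 × 11400 = 1250 + 7800 + 3990 = 13040
Overall = 0.6 × 10320 + 0.4 × 13040 = 6192 + 5216 = 11408

$11,408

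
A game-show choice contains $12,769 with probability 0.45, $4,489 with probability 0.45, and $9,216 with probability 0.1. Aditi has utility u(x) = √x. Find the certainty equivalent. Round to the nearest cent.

E[u] = 0.45·√12769 + 0.45·√4489 + 0.1·√9216 = 0.45·113 + 0.45·67 + 0.1·96 = 90.6
CE = (90.6)² = 8208.36

$8,208.36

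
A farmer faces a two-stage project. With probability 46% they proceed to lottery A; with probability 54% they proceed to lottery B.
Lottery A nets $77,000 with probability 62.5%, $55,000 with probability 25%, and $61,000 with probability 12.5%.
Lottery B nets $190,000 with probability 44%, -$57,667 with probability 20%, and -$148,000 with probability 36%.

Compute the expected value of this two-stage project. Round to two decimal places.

EV(A) = 0.625 × 77000 + 0.25 × 55000 + 0.125 × 61000 = 48125 + 13750 + 7625 = 69500
EV(B) = 0.44 × 190000 + 0.2 × (-57667) + 0.36 × (-148000) = 83600 − 11533.4 − 53280 = 18786.6
Overall = 0.46 × 69500 + 0.54 × 18786.6 = 31970 + 10144.764 = 42114.764

$42,114.76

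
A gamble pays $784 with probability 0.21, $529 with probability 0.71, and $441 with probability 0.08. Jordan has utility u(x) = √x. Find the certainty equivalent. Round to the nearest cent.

E[u] = 0.21·√784 + 0.71·√529 + 0.08·√441 = 0.21·28 + 0.71·23 + 0.08·21 = 23.89
CE = (23.89)² = 570.7321

$570.73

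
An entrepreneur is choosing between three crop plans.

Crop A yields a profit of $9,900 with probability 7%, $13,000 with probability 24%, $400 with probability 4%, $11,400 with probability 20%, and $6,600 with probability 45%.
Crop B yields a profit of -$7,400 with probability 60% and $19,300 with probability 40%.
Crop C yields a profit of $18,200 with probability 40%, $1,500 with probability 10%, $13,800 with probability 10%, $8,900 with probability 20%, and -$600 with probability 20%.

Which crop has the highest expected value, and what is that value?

Crop A = 0.07 × 9900 + 0.24 × 13000 + 0.04 × 400 + 0.2 × 11400 + 0.45 × 6600 = 693 + 3120 + 16 + 2280 + 2970 = 9079
Crop B = 0.6 × (-7400) + 0.4 × 19300 = -4440 + 7720 = 3280
Crop C = 0.4 × 18200 + 0.1 × 1500 + 0.1 × 13800 + 0.2 × 8900 + 0.2 × (-600) = 7280 + 150 + 1380 + 1780 − 120 = 10470

Crop C ($10,470)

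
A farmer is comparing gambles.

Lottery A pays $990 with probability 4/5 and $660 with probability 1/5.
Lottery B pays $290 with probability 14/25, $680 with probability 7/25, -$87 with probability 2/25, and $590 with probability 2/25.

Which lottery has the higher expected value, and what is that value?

Lottery A = 4/5 × 990 + 1/5 × 660 = 792 + 132 = 924
Lottery B = 14/25 × 290 + 7/25 × 680 + 2/25 × (-87) + 2/25 × 590 = 162.4 + 190.4 − 6.96 + 47.2 = 393.04

Lottery A ($924)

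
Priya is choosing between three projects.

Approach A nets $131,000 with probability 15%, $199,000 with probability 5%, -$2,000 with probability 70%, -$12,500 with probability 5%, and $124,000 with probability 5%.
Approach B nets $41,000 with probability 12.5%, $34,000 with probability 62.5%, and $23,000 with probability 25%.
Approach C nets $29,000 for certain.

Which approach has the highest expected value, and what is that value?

Approach A = 0.15 × 131000 + 0.05 × 199000 + 0.7 × (-2000) + 0.05 × (-12500) + 0.05 × 124000 = 19650 + 9950 − 1400 − 625 + 6200 = 33775
Approach B = 0.125 × 41000 + 0.625 × 34000 + 0.25 × 23000 = 5125 + 21250 + 5750 = 32125
Approach C: 29000 (certain)

Approach A ($33,775)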